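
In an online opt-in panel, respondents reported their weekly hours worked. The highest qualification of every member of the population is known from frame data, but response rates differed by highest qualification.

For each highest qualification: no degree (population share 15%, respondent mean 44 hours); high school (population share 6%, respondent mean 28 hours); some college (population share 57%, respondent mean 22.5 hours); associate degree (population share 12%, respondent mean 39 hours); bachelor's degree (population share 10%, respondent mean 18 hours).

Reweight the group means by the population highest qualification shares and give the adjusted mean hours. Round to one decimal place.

27.6

Each cell contributes population-share × respondent value:
  no degree: 0.15 × 44 = 6.6
  high school: 0.06 × 28 = 1.68
  some college: 0.57 × 22.5 = 12.825
  associate degree: 0.12 × 39 = 4.68
  bachelor's degree: 0.1 × 18 = 1.8
Post-stratified estimate = 27.585 → 27.6.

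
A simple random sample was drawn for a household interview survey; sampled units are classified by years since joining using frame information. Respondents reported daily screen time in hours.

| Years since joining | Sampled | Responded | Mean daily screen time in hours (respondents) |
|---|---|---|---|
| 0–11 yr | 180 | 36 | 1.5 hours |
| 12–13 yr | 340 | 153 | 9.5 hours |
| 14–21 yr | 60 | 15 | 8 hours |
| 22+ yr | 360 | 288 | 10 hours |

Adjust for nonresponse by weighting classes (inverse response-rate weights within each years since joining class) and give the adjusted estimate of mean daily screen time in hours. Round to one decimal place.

Class response rates: 0–11 yr 36/180 = 20%, 12–13 yr 153/340 = 45%, 14–21 yr 15/60 = 25%, 22+ yr 288/360 = 80%.
Each respondent's weight = sampled/responded in their class; summing within a class gives n_sampled, so:
  0–11 yr: 180 × 1.5 = 270
  12–13 yr: 340 × 9.5 = 3230
  14–21 yr: 60 × 8 = 480
  22+ yr: 360 × 10 = 3600
Adjusted estimate = 7580 / 940 = 8.06383 → 8.1.

8.1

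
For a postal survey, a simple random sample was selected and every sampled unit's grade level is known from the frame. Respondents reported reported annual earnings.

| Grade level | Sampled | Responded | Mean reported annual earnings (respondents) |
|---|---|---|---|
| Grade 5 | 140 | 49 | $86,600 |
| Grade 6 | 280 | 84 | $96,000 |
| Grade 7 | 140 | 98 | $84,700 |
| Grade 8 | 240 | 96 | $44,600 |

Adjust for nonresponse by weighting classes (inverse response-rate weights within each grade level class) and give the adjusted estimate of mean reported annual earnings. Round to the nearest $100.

$77,000

Response rates by class: Grade 5 49/140 = 35%, Grade 6 84/280 = 30%, Grade 7 98/140 = 70%, Grade 8 96/240 = 40%.
Inverse-response-rate weighting restores each class to its sampled count, so class totals weight by n_sampled:
  Grade 5: 140 × 86,600 = 12,124,000
  Grade 6: 280 × 96,000 = 26,880,000
  Grade 7: 140 × 84,700 = 11,858,000
  Grade 8: 240 × 44,600 = 10,704,000
Adjusted estimate = 61,566,000 / 800 = 76957.5 → $77,000.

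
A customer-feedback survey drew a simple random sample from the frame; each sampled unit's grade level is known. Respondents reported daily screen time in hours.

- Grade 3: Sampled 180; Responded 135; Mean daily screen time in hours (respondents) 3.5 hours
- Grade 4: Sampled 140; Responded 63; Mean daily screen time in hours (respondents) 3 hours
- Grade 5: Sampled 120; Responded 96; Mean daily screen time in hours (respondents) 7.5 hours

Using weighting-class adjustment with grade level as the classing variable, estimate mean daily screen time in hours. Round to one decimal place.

Response rates by class: Grade 3 135/180 = 75%, Grade 4 63/140 = 45%, Grade 5 96/120 = 80%.
Weighting each respondent by the inverse class response rate inflates each class back to its sampled size, so the class weight is n_sampled:
  Grade 3: 180 × 3.5 = 630
  Grade 4: 140 × 3 = 420
  Grade 5: 120 × 7.5 = 900
Adjusted estimate = 1950 / 440 = 4.43182 → 4.4.

4.4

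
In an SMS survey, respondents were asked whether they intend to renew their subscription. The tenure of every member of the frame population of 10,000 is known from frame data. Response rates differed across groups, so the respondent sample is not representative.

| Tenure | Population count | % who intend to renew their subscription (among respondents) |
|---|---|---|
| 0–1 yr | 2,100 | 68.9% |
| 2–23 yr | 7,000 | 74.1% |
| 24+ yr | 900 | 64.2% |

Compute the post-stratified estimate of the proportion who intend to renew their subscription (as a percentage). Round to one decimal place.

Weight each group's respondent value by its population share:
  0–1 yr: (2,100/10,000) × 68.9 = 14.469
  2–23 yr: (7,000/10,000) × 74.1 = 51.87
  24+ yr: (900/10,000) × 64.2 = 5.778
Post-stratified estimate = 72.117 → 72.1%.

72.1%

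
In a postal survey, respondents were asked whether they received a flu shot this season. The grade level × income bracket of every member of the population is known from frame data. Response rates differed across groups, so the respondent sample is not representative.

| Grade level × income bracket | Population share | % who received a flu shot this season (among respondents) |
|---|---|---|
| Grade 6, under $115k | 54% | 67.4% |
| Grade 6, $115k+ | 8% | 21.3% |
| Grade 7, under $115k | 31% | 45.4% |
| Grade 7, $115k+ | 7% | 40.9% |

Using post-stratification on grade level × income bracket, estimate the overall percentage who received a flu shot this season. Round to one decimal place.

55.0%

Each cell contributes population-share × respondent value:
  Grade 6, under $115k: 0.54 × 67.4 = 36.396
  Grade 6, $115k+: 0.08 × 21.3 = 1.704
  Grade 7, under $115k: 0.31 × 45.4 = 14.074
  Grade 7, $115k+: 0.07 × 40.9 = 2.863
Post-stratified estimate = 55.037 → 55.0%.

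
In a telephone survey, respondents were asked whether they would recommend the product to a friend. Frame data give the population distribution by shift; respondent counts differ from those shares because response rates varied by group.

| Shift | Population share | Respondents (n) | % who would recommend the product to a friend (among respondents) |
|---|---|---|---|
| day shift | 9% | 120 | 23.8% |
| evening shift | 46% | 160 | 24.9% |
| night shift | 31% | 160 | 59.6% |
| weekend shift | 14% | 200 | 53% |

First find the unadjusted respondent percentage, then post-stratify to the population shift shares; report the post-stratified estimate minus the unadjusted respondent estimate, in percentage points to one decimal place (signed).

Unadjusted (pooled respondent) estimate weights by respondent counts:
  (120/640)×23.8 + (160/640)×24.9 + (160/640)×59.6 + (200/640)×53 = 42.15%
Post-stratifying to population shares instead:
  0.09×23.8 + 0.46×24.9 + 0.31×59.6 + 0.14×53 = 39.492%
Difference = 39.492 − 42.15 = -2.658 pp.

-2.7 percentage points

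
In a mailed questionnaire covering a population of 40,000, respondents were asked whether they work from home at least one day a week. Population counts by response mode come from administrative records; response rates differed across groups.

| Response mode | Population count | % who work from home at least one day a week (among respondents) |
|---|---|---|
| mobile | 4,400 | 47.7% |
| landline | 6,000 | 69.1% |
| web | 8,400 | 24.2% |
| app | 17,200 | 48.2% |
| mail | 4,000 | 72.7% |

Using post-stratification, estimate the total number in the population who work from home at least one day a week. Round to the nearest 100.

Each cell contributes its population count × the respondent rate:
  mobile: 4,400 × 47.7% = 2098.8
  landline: 6,000 × 69.1% = 4146
  web: 8,400 × 24.2% = 2032.8
  app: 17,200 × 48.2% = 8290.4
  mail: 4,000 × 72.7% = 2908
Estimated total = 19,476 → 19,500.

19,500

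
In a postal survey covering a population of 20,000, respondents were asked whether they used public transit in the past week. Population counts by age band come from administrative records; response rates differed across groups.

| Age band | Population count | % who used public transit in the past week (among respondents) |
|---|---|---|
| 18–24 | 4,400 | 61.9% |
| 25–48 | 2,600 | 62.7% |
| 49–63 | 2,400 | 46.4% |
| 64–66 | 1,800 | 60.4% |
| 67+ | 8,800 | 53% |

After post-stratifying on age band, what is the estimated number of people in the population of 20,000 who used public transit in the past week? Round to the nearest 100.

Estimated count per cell = population count × respondent percentage:
  18–24: 4,400 × 61.9% = 2723.6
  25–48: 2,600 × 62.7% = 1630.2
  49–63: 2,400 × 46.4% = 1113.6
  64–66: 1,800 × 60.4% = 1087.2
  67+: 8,800 × 53% = 4664
Estimated total = 11218.6 → 11,200.

11,200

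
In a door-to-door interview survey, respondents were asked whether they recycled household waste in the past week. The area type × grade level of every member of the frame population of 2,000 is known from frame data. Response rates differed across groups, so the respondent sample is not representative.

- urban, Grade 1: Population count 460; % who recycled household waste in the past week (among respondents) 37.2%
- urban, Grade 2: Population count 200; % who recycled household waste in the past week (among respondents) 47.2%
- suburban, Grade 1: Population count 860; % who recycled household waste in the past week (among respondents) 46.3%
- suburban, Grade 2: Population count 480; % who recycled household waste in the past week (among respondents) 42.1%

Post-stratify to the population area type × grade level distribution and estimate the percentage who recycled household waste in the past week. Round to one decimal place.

Reweight to the known area type × grade level distribution:
  urban, Grade 1: (460/2,000) × 37.2 = 8.556
  urban, Grade 2: (200/2,000) × 47.2 = 4.72
  suburban, Grade 1: (860/2,000) × 46.3 = 19.909
  suburban, Grade 2: (480/2,000) × 42.1 = 10.104
Post-stratified estimate = 43.289 → 43.3%.

43.3%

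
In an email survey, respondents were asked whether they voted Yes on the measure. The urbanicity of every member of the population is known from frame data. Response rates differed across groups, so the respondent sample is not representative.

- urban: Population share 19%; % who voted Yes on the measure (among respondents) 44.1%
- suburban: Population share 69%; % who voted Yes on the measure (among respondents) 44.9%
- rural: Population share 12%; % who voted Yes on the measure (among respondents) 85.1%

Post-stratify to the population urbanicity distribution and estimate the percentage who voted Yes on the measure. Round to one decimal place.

49.6%

Post-stratification weights by population share, not respondent share:
  urban: 0.19 × 44.1 = 8.379
  suburban: 0.69 × 44.9 = 30.981
  rural: 0.12 × 85.1 = 10.212
Post-stratified estimate = 49.572 → 49.6%.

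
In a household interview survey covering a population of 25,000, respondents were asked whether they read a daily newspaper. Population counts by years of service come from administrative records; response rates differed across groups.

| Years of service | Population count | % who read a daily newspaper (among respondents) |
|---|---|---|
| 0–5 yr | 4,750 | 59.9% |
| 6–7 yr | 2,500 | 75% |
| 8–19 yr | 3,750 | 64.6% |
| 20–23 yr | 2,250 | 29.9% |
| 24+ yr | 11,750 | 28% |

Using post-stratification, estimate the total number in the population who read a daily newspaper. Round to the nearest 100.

11,100

Each cell contributes its population count × the respondent rate:
  0–5 yr: 4,750 × 59.9% = 2845.25
  6–7 yr: 2,500 × 75% = 1875
  8–19 yr: 3,750 × 64.6% = 2422.5
  20–23 yr: 2,250 × 29.9% = 672.75
  24+ yr: 11,750 × 28% = 3290
Estimated total = 11105.5 → 11,100.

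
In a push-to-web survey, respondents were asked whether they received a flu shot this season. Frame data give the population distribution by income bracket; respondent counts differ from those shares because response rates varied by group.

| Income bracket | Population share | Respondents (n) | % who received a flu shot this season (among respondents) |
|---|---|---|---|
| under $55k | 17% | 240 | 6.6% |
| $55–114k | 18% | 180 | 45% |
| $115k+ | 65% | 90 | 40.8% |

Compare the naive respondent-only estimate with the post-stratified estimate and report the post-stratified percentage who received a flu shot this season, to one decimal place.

35.7%

Unadjusted (pooled respondent) estimate weights by respondent counts:
  (240/510)×6.6 + (180/510)×45 + (90/510)×40.8 = 26.1882%
Reweighting by population income bracket shares:
  0.17×6.6 + 0.18×45 + 0.65×40.8 = 35.742%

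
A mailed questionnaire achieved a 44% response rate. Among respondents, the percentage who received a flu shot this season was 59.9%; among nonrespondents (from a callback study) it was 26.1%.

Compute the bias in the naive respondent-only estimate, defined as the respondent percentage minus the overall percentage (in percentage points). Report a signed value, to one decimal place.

Nonresponse fraction = 1 − 0.44 = 0.56.
Bias = (nonresponse fraction) × (respondent percentage − nonrespondent percentage)
     = 0.56 × (59.9 − 26.1) = 0.56 × 33.8 = 18.928.

+18.9 percentage points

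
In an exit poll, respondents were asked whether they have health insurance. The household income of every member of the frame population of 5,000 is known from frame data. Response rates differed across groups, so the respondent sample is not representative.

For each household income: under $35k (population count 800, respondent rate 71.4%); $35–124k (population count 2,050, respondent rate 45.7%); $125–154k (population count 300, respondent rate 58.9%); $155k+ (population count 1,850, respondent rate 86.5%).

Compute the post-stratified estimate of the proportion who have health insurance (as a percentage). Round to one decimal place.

65.7%

Reweight to the known household income distribution:
  under $35k: (800/5,000) × 71.4 = 11.424
  $35–124k: (2,050/5,000) × 45.7 = 18.737
  $125–154k: (300/5,000) × 58.9 = 3.534
  $155k+: (1,850/5,000) × 86.5 = 32.005
Post-stratified estimate = 65.7 → 65.7%.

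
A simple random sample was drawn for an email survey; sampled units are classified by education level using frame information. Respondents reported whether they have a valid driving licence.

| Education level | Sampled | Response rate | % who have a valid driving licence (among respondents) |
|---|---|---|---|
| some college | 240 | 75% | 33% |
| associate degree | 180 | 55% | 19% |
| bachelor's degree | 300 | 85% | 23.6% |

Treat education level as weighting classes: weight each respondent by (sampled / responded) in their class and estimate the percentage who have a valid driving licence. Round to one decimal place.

Inverse-response-rate weighting restores each class to its sampled count, so class totals weight by n_sampled:
  some college: 240 × 33 = 7920
  associate degree: 180 × 19 = 3420
  bachelor's degree: 300 × 23.6 = 7080
Adjusted estimate = 18,420 / 720 = 25.5833 → 25.6%.

25.6%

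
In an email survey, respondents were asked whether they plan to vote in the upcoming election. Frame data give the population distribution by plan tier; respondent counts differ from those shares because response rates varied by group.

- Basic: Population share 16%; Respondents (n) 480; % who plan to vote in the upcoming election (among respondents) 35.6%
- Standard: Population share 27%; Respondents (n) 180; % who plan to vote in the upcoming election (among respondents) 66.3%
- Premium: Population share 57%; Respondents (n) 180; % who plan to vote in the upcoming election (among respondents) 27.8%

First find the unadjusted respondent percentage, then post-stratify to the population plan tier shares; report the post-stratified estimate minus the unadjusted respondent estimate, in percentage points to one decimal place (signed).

Unadjusted (pooled respondent) estimate weights by respondent counts:
  (480/840)×35.6 + (180/840)×66.3 + (180/840)×27.8 = 40.5071%
Post-stratified estimate weights by population shares:
  0.16×35.6 + 0.27×66.3 + 0.57×27.8 = 39.443%
Difference = 39.443 − 40.5071 = -1.0641 pp.

-1.1 percentage points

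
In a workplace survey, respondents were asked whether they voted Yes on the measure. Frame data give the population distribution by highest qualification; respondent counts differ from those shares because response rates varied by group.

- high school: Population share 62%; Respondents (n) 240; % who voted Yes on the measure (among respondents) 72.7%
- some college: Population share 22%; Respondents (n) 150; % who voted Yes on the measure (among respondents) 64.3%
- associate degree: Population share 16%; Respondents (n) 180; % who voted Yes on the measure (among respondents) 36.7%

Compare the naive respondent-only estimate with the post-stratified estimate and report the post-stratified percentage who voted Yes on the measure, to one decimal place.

65.1%

Without adjustment, the pooled respondent share is:
  (240/570)×72.7 + (150/570)×64.3 + (180/570)×36.7 = 59.1211%
Reweighting by population highest qualification shares:
  0.62×72.7 + 0.22×64.3 + 0.16×36.7 = 65.092%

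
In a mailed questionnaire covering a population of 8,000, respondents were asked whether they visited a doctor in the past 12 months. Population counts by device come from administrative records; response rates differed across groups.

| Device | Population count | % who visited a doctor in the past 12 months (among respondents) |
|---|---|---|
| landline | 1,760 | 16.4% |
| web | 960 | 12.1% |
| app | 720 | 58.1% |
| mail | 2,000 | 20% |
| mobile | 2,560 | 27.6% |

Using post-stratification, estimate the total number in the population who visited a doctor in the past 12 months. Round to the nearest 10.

1,930

Estimated count per cell = population count × respondent percentage:
  landline: 1,760 × 16.4% = 288.64
  web: 960 × 12.1% = 116.16
  app: 720 × 58.1% = 418.32
  mail: 2,000 × 20% = 400
  mobile: 2,560 × 27.6% = 706.56
Estimated total = 1929.68 → 1,930.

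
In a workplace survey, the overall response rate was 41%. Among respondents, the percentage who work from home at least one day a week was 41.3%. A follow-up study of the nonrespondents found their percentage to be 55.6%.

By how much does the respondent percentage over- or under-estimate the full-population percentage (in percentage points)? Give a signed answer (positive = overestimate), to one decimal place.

-8.4 percentage points

Nonresponse fraction = 1 − 0.41 = 0.59.
Bias = (nonresponse fraction) × (respondent percentage − nonrespondent percentage)
     = 0.59 × (41.3 − 55.6) = 0.59 × -14.3 = -8.437.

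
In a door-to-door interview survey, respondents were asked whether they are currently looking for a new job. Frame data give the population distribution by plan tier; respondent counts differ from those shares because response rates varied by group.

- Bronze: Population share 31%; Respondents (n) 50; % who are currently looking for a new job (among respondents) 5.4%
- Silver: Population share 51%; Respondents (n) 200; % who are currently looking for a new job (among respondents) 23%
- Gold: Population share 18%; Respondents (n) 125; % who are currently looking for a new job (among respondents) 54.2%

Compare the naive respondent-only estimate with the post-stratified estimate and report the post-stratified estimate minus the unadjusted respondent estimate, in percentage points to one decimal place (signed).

Without adjustment, the pooled respondent share is:
  (50/375)×5.4 + (200/375)×23 + (125/375)×54.2 = 31.0533%
Post-stratified estimate weights by population shares:
  0.31×5.4 + 0.51×23 + 0.18×54.2 = 23.16%
Difference = 23.16 − 31.0533 = -7.8933 pp.

-7.9 percentage points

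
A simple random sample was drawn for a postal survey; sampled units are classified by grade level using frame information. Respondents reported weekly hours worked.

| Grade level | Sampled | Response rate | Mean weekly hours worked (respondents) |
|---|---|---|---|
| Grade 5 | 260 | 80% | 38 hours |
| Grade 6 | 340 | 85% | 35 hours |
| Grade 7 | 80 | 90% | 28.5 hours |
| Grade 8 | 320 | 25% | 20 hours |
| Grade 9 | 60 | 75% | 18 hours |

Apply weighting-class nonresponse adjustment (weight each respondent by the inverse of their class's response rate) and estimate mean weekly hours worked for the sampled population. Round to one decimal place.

Inverse-response-rate weighting restores each class to its sampled count, so class totals weight by n_sampled:
  Grade 5: 260 × 38 = 9880
  Grade 6: 340 × 35 = 11,900
  Grade 7: 80 × 28.5 = 2280
  Grade 8: 320 × 20 = 6400
  Grade 9: 60 × 18 = 1080
Adjusted estimate = 31,540 / 1,060 = 29.7547 → 29.8.

29.8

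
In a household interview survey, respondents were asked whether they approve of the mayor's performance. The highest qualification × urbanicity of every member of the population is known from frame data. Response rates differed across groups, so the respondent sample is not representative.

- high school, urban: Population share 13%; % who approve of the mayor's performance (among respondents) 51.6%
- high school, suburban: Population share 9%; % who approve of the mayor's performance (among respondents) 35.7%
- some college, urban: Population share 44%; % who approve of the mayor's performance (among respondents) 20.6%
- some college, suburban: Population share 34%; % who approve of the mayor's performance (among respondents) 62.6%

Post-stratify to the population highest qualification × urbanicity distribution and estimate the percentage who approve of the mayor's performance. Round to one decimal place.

Reweight to the known highest qualification × urbanicity distribution:
  high school, urban: 0.13 × 51.6 = 6.708
  high school, suburban: 0.09 × 35.7 = 3.213
  some college, urban: 0.44 × 20.6 = 9.064
  some college, suburban: 0.34 × 62.6 = 21.284
Post-stratified estimate = 40.269 → 40.3%.

40.3%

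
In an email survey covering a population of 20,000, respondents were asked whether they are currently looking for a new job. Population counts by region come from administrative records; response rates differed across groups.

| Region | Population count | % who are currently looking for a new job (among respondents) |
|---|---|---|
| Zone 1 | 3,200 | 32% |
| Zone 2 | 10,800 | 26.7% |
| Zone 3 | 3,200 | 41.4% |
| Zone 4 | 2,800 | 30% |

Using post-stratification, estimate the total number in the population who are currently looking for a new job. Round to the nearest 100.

6,100

Each cell contributes its population count × the respondent rate:
  Zone 1: 3,200 × 32% = 1024
  Zone 2: 10,800 × 26.7% = 2883.6
  Zone 3: 3,200 × 41.4% = 1324.8
  Zone 4: 2,800 × 30% = 840
Estimated total = 6072.4 → 6,100.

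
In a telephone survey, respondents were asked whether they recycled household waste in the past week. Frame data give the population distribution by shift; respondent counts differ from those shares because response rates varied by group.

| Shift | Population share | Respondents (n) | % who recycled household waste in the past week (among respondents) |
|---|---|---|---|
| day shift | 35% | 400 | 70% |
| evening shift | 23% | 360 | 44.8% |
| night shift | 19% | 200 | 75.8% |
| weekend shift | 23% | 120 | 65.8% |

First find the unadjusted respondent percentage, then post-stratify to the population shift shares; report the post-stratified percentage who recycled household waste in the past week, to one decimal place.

Without adjustment, the pooled respondent share is:
  (400/1080)×70 + (360/1080)×44.8 + (200/1080)×75.8 + (120/1080)×65.8 = 62.2074%
Post-stratifying to population shares instead:
  0.35×70 + 0.23×44.8 + 0.19×75.8 + 0.23×65.8 = 64.34%

64.3%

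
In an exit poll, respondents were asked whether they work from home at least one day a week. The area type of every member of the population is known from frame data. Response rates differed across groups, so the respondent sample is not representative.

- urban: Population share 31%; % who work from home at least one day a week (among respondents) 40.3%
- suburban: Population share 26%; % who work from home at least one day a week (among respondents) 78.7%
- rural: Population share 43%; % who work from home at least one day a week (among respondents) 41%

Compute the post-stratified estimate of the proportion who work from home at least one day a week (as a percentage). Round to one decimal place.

50.6%

Reweight to the known area type distribution:
  urban: 0.31 × 40.3 = 12.493
  suburban: 0.26 × 78.7 = 20.462
  rural: 0.43 × 41 = 17.63
Post-stratified estimate = 50.585 → 50.6%.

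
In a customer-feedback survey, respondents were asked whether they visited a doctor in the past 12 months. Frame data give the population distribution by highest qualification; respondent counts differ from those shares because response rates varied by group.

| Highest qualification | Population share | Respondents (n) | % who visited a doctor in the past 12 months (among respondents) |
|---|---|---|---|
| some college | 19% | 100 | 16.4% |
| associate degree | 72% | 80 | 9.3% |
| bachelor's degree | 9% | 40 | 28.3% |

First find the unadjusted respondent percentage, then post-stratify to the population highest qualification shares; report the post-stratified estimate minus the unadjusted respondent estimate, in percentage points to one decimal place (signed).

Unadjusted (pooled respondent) estimate weights by respondent counts:
  (100/220)×16.4 + (80/220)×9.3 + (40/220)×28.3 = 15.9818%
Reweighting by population highest qualification shares:
  0.19×16.4 + 0.72×9.3 + 0.09×28.3 = 12.359%
Difference = 12.359 − 15.9818 = -3.6228 pp.

-3.6 percentage points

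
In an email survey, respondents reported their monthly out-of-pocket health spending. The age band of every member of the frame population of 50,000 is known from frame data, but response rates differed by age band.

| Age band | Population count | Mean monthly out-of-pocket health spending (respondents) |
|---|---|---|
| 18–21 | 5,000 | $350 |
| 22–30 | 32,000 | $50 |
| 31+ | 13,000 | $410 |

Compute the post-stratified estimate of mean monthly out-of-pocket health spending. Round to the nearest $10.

Weight each group's respondent value by its population share:
  18–21: (5,000/50,000) × 350 = 35
  22–30: (32,000/50,000) × 50 = 32
  31+: (13,000/50,000) × 410 = 106.6
Post-stratified estimate = 173.6 → $170.

$170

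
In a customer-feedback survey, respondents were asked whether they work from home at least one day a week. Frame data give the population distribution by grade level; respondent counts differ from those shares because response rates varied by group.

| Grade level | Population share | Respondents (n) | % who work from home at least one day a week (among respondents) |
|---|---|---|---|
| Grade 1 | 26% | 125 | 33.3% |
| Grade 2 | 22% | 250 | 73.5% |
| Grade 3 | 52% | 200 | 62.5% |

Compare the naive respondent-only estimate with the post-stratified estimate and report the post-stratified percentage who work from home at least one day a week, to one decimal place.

Naive respondent-only estimate (weights = respondent counts):
  (125/575)×33.3 + (250/575)×73.5 + (200/575)×62.5 = 60.9348%
Reweighting by population grade level shares:
  0.26×33.3 + 0.22×73.5 + 0.52×62.5 = 57.328%

57.3%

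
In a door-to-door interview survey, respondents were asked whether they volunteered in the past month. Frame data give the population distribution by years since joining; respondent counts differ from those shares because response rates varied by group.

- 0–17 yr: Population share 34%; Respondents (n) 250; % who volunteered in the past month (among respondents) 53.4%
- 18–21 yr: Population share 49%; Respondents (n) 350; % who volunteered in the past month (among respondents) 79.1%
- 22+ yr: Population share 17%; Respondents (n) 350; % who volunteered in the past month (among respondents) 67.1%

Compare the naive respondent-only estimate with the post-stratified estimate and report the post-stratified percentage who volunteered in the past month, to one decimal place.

Naive respondent-only estimate (weights = respondent counts):
  (250/950)×53.4 + (350/950)×79.1 + (350/950)×67.1 = 67.9158%
Reweighting by population years since joining shares:
  0.34×53.4 + 0.49×79.1 + 0.17×67.1 = 68.322%

68.3%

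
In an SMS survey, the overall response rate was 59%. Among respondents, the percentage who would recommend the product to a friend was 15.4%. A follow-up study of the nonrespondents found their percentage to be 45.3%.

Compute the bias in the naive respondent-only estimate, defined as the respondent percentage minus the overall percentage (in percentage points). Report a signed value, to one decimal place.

-12.3 percentage points

Nonresponse fraction = 1 − 0.59 = 0.41.
Bias = (nonresponse fraction) × (respondent percentage − nonrespondent percentage)
     = 0.41 × (15.4 − 45.3) = 0.41 × -29.9 = -12.259.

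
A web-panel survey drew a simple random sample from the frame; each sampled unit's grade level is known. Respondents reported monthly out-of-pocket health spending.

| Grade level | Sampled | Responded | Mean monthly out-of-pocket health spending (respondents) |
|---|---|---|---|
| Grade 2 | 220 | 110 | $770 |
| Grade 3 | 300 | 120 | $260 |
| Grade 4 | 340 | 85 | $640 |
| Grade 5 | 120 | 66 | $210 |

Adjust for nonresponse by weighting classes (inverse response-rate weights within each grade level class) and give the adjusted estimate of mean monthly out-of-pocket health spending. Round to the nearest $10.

$500

Response rates by class: Grade 2 110/220 = 50%, Grade 3 120/300 = 40%, Grade 4 85/340 = 25%, Grade 5 66/120 = 55%.
Inverse-response-rate weighting restores each class to its sampled count, so class totals weight by n_sampled:
  Grade 2: 220 × 770 = 169,400
  Grade 3: 300 × 260 = 78,000
  Grade 4: 340 × 640 = 217,600
  Grade 5: 120 × 210 = 25,200
Adjusted estimate = 490,200 / 980 = 500.204 → $500.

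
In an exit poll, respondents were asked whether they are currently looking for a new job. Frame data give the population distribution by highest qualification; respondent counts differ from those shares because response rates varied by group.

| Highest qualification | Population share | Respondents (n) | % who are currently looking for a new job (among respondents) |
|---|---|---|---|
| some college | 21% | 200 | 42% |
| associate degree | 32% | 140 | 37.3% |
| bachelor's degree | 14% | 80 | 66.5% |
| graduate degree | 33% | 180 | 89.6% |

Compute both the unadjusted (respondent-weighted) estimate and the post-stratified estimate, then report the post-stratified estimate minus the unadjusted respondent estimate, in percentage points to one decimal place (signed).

+1.2 percentage points

Without adjustment, the pooled respondent share is:
  (200/600)×42 + (140/600)×37.3 + (80/600)×66.5 + (180/600)×89.6 = 58.45%
Reweighting by population highest qualification shares:
  0.21×42 + 0.32×37.3 + 0.14×66.5 + 0.33×89.6 = 59.634%
Difference = 59.634 − 58.45 = 1.184 pp.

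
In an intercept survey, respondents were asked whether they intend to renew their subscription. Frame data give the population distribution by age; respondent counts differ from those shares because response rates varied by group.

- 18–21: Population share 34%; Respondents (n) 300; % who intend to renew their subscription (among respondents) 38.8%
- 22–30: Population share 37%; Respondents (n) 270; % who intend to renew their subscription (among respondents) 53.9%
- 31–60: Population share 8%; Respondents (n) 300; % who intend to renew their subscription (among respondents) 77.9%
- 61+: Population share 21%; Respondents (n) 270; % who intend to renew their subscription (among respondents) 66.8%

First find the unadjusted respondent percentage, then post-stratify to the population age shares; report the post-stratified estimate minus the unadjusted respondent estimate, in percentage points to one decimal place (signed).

Without adjustment, the pooled respondent share is:
  (300/1140)×38.8 + (270/1140)×53.9 + (300/1140)×77.9 + (270/1140)×66.8 = 59.2974%
Post-stratified estimate weights by population shares:
  0.34×38.8 + 0.37×53.9 + 0.08×77.9 + 0.21×66.8 = 53.395%
Difference = 53.395 − 59.2974 = -5.9024 pp.

-5.9 percentage points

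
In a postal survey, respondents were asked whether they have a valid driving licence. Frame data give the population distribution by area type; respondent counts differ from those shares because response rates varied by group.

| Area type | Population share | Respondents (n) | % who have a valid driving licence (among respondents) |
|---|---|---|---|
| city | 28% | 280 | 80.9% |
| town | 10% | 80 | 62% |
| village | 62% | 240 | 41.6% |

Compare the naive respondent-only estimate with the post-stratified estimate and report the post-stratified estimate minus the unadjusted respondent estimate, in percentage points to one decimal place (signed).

-8.0 percentage points

Naive respondent-only estimate (weights = respondent counts):
  (280/600)×80.9 + (80/600)×62 + (240/600)×41.6 = 62.66%
Reweighting by population area type shares:
  0.28×80.9 + 0.1×62 + 0.62×41.6 = 54.644%
Difference = 54.644 − 62.66 = -8.016 pp.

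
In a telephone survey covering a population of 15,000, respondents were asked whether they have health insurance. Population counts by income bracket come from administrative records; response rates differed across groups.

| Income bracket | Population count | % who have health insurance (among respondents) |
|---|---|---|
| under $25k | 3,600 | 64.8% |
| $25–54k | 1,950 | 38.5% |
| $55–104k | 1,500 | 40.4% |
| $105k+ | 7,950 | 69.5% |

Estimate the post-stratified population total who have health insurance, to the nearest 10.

Apply each group's respondent rate to its population count:
  under $25k: 3,600 × 64.8% = 2332.8
  $25–54k: 1,950 × 38.5% = 750.75
  $55–104k: 1,500 × 40.4% = 606
  $105k+: 7,950 × 69.5% = 5525.25
Estimated total = 9214.8 → 9,210.

9,210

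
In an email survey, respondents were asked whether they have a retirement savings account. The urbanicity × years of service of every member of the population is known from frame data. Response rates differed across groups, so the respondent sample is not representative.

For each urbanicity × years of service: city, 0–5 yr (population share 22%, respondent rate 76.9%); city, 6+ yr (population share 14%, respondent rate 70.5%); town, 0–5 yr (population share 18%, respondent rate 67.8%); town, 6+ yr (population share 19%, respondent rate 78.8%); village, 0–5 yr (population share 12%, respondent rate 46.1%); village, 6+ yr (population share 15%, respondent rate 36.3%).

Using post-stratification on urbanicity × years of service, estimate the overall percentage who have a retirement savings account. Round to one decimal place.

Each cell contributes population-share × respondent value:
  city, 0–5 yr: 0.22 × 76.9 = 16.918
  city, 6+ yr: 0.14 × 70.5 = 9.87
  town, 0–5 yr: 0.18 × 67.8 = 12.204
  town, 6+ yr: 0.19 × 78.8 = 14.972
  village, 0–5 yr: 0.12 × 46.1 = 5.532
  village, 6+ yr: 0.15 × 36.3 = 5.445
Post-stratified estimate = 64.941 → 64.9%.

64.9%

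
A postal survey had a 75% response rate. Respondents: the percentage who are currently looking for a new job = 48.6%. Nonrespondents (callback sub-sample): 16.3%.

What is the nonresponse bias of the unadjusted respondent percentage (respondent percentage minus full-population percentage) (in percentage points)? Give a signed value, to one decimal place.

+8.1 percentage points

Nonresponse fraction = 1 − 0.75 = 0.25.
Bias = (nonresponse fraction) × (respondent percentage − nonrespondent percentage)
     = 0.25 × (48.6 − 16.3) = 0.25 × 32.3 = 8.075.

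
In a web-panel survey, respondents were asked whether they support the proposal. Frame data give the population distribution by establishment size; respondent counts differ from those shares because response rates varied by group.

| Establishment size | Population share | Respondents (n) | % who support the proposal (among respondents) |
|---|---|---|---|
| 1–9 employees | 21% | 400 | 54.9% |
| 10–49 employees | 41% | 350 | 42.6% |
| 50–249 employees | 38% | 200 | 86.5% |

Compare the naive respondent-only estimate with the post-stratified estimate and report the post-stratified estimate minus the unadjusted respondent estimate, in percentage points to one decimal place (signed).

Naive respondent-only estimate (weights = respondent counts):
  (400/950)×54.9 + (350/950)×42.6 + (200/950)×86.5 = 57.0211%
Reweighting by population establishment size shares:
  0.21×54.9 + 0.41×42.6 + 0.38×86.5 = 61.865%
Difference = 61.865 − 57.0211 = 4.8439 pp.

+4.8 percentage points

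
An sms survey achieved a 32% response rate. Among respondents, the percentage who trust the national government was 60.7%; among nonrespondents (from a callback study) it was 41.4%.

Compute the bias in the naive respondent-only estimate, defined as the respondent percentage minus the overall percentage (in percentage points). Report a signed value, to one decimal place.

+13.1 percentage points

Nonresponse fraction = 1 − 0.32 = 0.68.
Bias = (nonresponse fraction) × (respondent percentage − nonrespondent percentage)
     = 0.68 × (60.7 − 41.4) = 0.68 × 19.3 = 13.124.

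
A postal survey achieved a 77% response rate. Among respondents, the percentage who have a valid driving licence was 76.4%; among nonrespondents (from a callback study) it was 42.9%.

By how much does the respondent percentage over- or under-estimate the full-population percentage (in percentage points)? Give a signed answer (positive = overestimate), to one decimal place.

+7.7 percentage points

Nonresponse fraction = 1 − 0.77 = 0.23.
Bias = (nonresponse fraction) × (respondent percentage − nonrespondent percentage)
     = 0.23 × (76.4 − 42.9) = 0.23 × 33.5 = 7.705.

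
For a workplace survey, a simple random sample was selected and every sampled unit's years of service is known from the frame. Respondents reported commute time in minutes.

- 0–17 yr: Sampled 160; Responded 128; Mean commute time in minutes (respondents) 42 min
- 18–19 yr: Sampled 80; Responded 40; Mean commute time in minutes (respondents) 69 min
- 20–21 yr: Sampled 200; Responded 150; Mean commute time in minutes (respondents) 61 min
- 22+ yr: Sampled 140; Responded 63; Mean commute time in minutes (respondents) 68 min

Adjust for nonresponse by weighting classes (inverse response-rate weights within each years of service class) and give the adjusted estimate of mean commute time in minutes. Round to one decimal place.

Response rates by class: 0–17 yr 128/160 = 80%, 18–19 yr 40/80 = 50%, 20–21 yr 150/200 = 75%, 22+ yr 63/140 = 45%.
Each respondent's weight = sampled/responded in their class; summing within a class gives n_sampled, so:
  0–17 yr: 160 × 42 = 6720
  18–19 yr: 80 × 69 = 5520
  20–21 yr: 200 × 61 = 12,200
  22+ yr: 140 × 68 = 9520
Adjusted estimate = 33,960 / 580 = 58.5517 → 58.6.

58.6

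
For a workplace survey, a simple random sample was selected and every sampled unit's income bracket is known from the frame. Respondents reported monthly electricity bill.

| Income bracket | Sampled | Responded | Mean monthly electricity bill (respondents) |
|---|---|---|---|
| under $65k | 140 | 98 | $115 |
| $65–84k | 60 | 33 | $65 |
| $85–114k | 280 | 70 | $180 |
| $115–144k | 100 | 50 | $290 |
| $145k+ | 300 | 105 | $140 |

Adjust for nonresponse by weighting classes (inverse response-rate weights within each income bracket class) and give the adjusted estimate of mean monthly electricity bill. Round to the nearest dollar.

$161

Response rates by class: under $65k 98/140 = 70%, $65–84k 33/60 = 55%, $85–114k 70/280 = 25%, $115–144k 50/100 = 50%, $145k+ 105/300 = 35%.
With weight = n_sampled/n_responded per class, the weighted class total is n_sampled:
  under $65k: 140 × 115 = 16,100
  $65–84k: 60 × 65 = 3900
  $85–114k: 280 × 180 = 50,400
  $115–144k: 100 × 290 = 29,000
  $145k+: 300 × 140 = 42,000
Adjusted estimate = 141,400 / 880 = 160.682 → $161.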